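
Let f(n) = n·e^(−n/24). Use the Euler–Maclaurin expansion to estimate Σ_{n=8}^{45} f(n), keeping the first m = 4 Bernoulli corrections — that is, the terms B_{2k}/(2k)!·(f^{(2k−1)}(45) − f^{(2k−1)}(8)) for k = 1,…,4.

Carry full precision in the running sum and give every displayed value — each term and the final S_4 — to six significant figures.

∫_8^45 x·e^(−x/24) dx evaluates to 296.340.
½[f(8) + f(45)] = ½[5.73225 + 6.90097] = 6.31661.
So far: 302.657.
Correction k=1: B_{2}/2! · (f^{(1)}(45) − f^{(1)}(8)) = 1/12 · (-0.134186 − 0.477688) = -0.0509894.
Running total after k=1: 302.606.
Correction k=2: B_{4}/4! · (f^{(3)}(45) − f^{(3)}(8)) = −1/720 · (0.000299521 − 0.00331727) = 4.19132e-06.
Running total after k=2: 302.606.
Correction k=3: B_{6}/6! · (f^{(5)}(45) − f^{(5)}(8)) = 1/30240 · (1.44445e-06 − 1.00785e-05) = -2.85518e-10.
Running total after k=3: 302.606.
Correction k=4: B_{8}/8! · (f^{(7)}(45) − f^{(7)}(8)) = −1/1209600 · (4.11267e-09 − 2.49963e-08) = 1.72649e-14.

S_4 ≈ 302.606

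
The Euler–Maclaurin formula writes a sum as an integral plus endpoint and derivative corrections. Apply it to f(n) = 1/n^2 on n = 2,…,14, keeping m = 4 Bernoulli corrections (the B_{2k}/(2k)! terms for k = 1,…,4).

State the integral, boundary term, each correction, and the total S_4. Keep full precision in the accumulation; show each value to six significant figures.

S_4 ≈ 0.575974

Integral: ∫_2^14 1/x^2 dx = 0.428571.
Boundary: ½(f(2) + f(14)) = ½(0.250000 + 0.00510204) = 0.127551.
So far: 0.556122.
Correction k=1: B_{2}/2! · (f^{(1)}(14) − f^{(1)}(2)) = 1/12 · (-0.000728863 − (-0.250000)) = 0.0207726.
Partial sum through k=1: 0.576895.
Correction k=2: B_{4}/4! · (f^{(3)}(14) − f^{(3)}(2)) = −1/720 · (-4.46243e-05 − (-0.750000)) = -0.00104160.
Partial sum through k=2: 0.575853.
Correction k=3: B_{6}/6! · (f^{(5)}(14) − f^{(5)}(2)) = 1/30240 · (-6.83024e-06 − (-5.62500)) = 0.000186012.
Partial sum through k=3: 0.576039.
Correction k=4: B_{8}/8! · (f^{(7)}(14) − f^{(7)}(2)) = −1/1209600 · (-1.95150e-06 − (-78.7500)) = -6.51042e-05.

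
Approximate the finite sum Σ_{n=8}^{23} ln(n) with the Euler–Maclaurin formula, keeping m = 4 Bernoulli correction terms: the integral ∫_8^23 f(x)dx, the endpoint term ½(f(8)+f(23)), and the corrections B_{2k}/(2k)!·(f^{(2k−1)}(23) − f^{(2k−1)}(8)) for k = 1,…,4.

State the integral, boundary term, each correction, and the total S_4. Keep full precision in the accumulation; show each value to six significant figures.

The integral term ∫_8^23 ln(x) dx = 40.4808.
½[f(8) + f(23)] = ½[2.07944 + 3.13549] = 2.60747.
So far: 43.0883.
Order-1 term: 1/12 · (0.0434783 − 0.125000) = -0.00679348.
Partial sum through k=1: 43.0815.
Order-2 term: −1/720 · (0.000164379 − 0.00390625) = 5.19704e-06.
Partial sum through k=2: 43.0815.
Order-3 term: 1/30240 · (3.72883e-06 − 0.000732422) = -2.40970e-08.
Partial sum through k=3: 43.0815.
Order-4 term: −1/1209600 · (2.11465e-07 − 0.000343323) = 2.83657e-10.

S_4 ≈ 43.0815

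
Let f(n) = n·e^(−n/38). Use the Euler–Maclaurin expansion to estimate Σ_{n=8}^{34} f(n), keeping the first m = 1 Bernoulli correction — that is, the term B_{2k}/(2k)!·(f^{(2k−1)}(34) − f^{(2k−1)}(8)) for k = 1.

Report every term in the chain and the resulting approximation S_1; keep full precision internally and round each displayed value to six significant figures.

∫_8^34 x·e^(−x/38) dx evaluates to 297.911.
½[f(8) + f(34)] = ½[6.48126 + 13.8963] = 10.1888.
Running total after boundary: 308.100.
k=1: B_{2}/(2)! × [f^{(1)}(34) − f^{(1)}(8)] = 1/12 × (0.0430226 − 0.639598) = -0.0497146.

S_1 ≈ 308.050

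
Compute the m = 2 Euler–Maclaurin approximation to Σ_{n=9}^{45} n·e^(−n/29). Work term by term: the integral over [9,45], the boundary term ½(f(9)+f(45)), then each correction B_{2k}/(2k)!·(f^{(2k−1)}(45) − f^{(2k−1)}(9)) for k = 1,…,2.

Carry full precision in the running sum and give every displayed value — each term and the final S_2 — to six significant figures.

∫_9^45 x·e^(−x/29) dx evaluates to 353.280.
Endpoint term: (f(9) + f(45))/2 = (6.59875 + 9.53471)/2 = 8.06673.
So far: 361.347.
Correction k=1: B_{2}/2! · (f^{(1)}(45) − f^{(1)}(9)) = 1/12 · (-0.116901 − 0.505651) = -0.0518793.
After k=1: 361.295.
Correction k=2: B_{4}/4! · (f^{(3)}(45) − f^{(3)}(9)) = −1/720 · (0.000364880 − 0.00234487) = 2.74999e-06.

S_2 ≈ 361.295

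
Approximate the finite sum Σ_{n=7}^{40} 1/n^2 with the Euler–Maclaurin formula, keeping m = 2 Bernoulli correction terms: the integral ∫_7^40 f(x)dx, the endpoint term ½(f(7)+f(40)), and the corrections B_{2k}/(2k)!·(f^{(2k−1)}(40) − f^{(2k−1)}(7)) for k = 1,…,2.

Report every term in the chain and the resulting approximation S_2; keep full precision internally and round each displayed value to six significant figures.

S_2 ≈ 0.128855

∫_7^40 1/x^2 dx evaluates to 0.117857.
Endpoint term: (f(7) + f(40))/2 = (0.0204082 + 0.000625000)/2 = 0.0105166.
So far: 0.128374.
k=1: B_{2}/(2)! × [f^{(1)}(40) − f^{(1)}(7)] = 1/12 × (-3.12500e-05 − (-0.00583090)) = 0.000483304.
Running total after k=1: 0.128857.
k=2: B_{4}/(4)! × [f^{(3)}(40) − f^{(3)}(7)] = −1/720 × (-2.34375e-07 − (-0.00142798)) = -1.98298e-06.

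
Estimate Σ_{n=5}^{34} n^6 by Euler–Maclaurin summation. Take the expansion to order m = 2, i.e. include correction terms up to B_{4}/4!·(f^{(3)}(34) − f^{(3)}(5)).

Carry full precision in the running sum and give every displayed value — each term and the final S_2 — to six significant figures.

S_2 ≈ 8.29844e+09

Integral: ∫_5^34 x^6 dx = 7.50332e+09.
Endpoint term: (f(5) + f(34))/2 = (15625.0 + 1.54480e+09)/2 = 7.72410e+08.
Integral + boundary = 8.27573e+09.
Order-1 term: 1/12 · (2.72613e+08 − 18750.0) = 2.27161e+07.
Partial sum through k=1: 8.29845e+09.
Order-2 term: −1/720 · (4.71648e+06 − 15000.0) = -6529.83.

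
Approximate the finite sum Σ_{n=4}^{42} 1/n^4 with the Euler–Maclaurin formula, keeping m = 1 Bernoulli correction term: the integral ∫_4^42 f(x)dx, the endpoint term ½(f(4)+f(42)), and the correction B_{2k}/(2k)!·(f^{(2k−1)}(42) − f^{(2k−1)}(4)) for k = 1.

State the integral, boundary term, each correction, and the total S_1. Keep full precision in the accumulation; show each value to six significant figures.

∫_4^42 1/x^4 dx evaluates to 0.00520383.
Boundary: ½(f(4) + f(42)) = ½(0.00390625 + 3.21368e-07) = 0.00195329.
So far: 0.00715712.
k=1: B_{2}/(2)! × [f^{(1)}(42) − f^{(1)}(4)] = 1/12 × (-3.06065e-08 − (-0.00390625)) = 0.000325518.

S_1 ≈ 0.00748264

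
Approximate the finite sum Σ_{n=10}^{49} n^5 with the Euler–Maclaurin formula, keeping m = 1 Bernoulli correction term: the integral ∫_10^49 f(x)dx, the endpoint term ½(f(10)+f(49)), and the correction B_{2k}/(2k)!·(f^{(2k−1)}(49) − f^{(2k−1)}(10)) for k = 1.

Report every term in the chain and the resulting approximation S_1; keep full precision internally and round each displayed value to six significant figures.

∫_10^49 x^5 dx evaluates to 2.30671e+09.
½[f(10) + f(49)] = ½[100000 + 2.82475e+08] = 1.41288e+08.
So far: 2.44800e+09.
Correction k=1: B_{2}/2! · (f^{(1)}(49) − f^{(1)}(10)) = 1/12 · (2.88240e+07 − 50000.0) = 2.39783e+06.

S_1 ≈ 2.45040e+09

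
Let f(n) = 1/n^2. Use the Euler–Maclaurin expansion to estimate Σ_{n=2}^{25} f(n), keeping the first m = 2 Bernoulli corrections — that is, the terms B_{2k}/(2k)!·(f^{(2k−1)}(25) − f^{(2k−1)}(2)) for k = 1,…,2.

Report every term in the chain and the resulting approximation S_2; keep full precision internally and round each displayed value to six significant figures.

The integral term ∫_2^25 1/x^2 dx = 0.460000.
Boundary: ½(f(2) + f(25)) = ½(0.250000 + 0.00160000) = 0.125800.
Running total after boundary: 0.585800.
k=1: B_{2}/(2)! × [f^{(1)}(25) − f^{(1)}(2)] = 1/12 × (-0.000128000 − (-0.250000)) = 0.0208227.
Running total after k=1: 0.606623.
k=2: B_{4}/(4)! × [f^{(3)}(25) − f^{(3)}(2)] = −1/720 × (-2.45760e-06 − (-0.750000)) = -0.00104166.

S_2 ≈ 0.605581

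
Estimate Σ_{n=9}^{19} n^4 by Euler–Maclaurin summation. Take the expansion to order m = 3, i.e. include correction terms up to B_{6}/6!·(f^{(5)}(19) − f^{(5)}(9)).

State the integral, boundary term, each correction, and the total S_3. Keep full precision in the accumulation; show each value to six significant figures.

S_3 ≈ 553894

The integral term ∫_9^19 x^4 dx = 483410.
½[f(9) + f(19)] = ½[6561.00 + 130321] = 68441.0.
So far: 551851.
Order-1 term: 1/12 · (27436.0 − 2916.00) = 2043.33.
Partial sum through k=1: 553894.
Order-2 term: −1/720 · (456.000 − 216.000) = -0.333333.
Partial sum through k=2: 553894.
Order-3 term: 1/30240 · (0.00000 − 0.00000) = 0.00000.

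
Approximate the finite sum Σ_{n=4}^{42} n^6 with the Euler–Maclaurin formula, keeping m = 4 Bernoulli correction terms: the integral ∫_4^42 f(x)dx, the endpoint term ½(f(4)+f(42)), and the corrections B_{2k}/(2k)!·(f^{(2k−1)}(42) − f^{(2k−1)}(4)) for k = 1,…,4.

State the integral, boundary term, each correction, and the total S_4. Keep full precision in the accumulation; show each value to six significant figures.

Integral: ∫_4^42 x^6 dx = 3.29342e+10.
Boundary: ½(f(4) + f(42)) = ½(4096.00 + 5.48903e+09) = 2.74452e+09.
Integral + boundary = 3.56787e+10.
Correction k=1: B_{2}/2! · (f^{(1)}(42) − f^{(1)}(4)) = 1/12 · (7.84147e+08 − 6144.00) = 6.53451e+07.
Partial sum through k=1: 3.57441e+10.
Correction k=2: B_{4}/4! · (f^{(3)}(42) − f^{(3)}(4)) = −1/720 · (8.89056e+06 − 7680.00) = -12337.3.
Partial sum through k=2: 3.57440e+10.
Correction k=3: B_{6}/6! · (f^{(5)}(42) − f^{(5)}(4)) = 1/30240 · (30240.0 − 2880.00) = 0.904762.
Partial sum through k=3: 3.57440e+10.
Correction k=4: B_{8}/8! · (f^{(7)}(42) − f^{(7)}(4)) = −1/1209600 · (0.00000 − 0.00000) = 0.00000.

S_4 ≈ 3.57440e+10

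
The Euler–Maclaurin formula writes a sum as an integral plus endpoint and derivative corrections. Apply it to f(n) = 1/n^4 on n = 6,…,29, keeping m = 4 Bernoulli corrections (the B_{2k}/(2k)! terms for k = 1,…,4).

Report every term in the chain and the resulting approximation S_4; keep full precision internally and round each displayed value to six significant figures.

S_4 ≈ 0.00195833

∫_6^29 1/x^4 dx evaluates to 0.00152954.
Endpoint term: (f(6) + f(29))/2 = (0.000771605 + 1.41387e-06)/2 = 0.000386509.
Running total after boundary: 0.00191605.
k=1: B_{2}/(2)! × [f^{(1)}(29) − f^{(1)}(6)] = 1/12 × (-1.95016e-07 − (-0.000514403)) = 4.28507e-05.
Partial sum through k=1: 0.00195890.
k=2: B_{4}/(4)! × [f^{(3)}(29) − f^{(3)}(6)] = −1/720 × (-6.95657e-09 − (-0.000428669)) = -5.95365e-07.
Partial sum through k=2: 0.00195831.
k=3: B_{6}/(6)! × [f^{(5)}(29) − f^{(5)}(6)] = 1/30240 × (-4.63220e-10 − (-0.000666819)) = 2.20509e-08.
Partial sum through k=3: 0.00195833.
k=4: B_{8}/(8)! × [f^{(7)}(29) − f^{(7)}(6)] = −1/1209600 × (-4.95717e-11 − (-0.00166705)) = -1.37818e-09.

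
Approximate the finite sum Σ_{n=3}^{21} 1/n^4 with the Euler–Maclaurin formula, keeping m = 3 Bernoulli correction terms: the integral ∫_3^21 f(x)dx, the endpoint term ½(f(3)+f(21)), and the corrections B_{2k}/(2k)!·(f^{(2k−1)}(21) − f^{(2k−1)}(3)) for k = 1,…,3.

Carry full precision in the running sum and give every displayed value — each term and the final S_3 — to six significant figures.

Integral: ∫_3^21 1/x^4 dx = 0.0123097.
Endpoint term: (f(3) + f(21))/2 = (0.0123457 + 5.14189e-06)/2 = 0.00617541.
So far: 0.0184851.
k=1: B_{2}/(2)! × [f^{(1)}(21) − f^{(1)}(3)] = 1/12 × (-9.79408e-07 − (-0.0164609)) = 0.00137166.
Partial sum through k=1: 0.0198568.
k=2: B_{4}/(4)! × [f^{(3)}(21) − f^{(3)}(3)] = −1/720 × (-6.66264e-08 − (-0.0548697)) = -7.62078e-05.
Partial sum through k=2: 0.0197805.
k=3: B_{6}/(6)! × [f^{(5)}(21) − f^{(5)}(3)] = 1/30240 × (-8.46049e-09 − (-0.341411)) = 1.12901e-05.

S_3 ≈ 0.0197918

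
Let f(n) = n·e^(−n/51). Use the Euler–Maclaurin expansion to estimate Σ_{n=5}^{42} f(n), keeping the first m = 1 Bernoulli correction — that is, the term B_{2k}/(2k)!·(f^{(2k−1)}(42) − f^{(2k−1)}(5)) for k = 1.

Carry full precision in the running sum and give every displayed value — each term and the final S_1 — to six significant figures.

Integral: ∫_5^42 x·e^(−x/51) dx = 507.680.
Boundary: ½(f(5) + f(42)) = ½(4.53307 + 18.4330) = 11.4830.
Integral + boundary = 519.163.
Order-1 term: 1/12 · (0.0774494 − 0.817730) = -0.0616900.

S_1 ≈ 519.102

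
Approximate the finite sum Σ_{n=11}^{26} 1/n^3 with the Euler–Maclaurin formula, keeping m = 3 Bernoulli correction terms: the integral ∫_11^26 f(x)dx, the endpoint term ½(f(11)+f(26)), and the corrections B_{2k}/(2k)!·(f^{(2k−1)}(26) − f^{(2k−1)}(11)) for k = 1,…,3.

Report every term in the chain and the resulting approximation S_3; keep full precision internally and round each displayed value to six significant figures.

The integral term ∫_11^26 1/x^3 dx = 0.00339259.
Boundary: ½(f(11) + f(26)) = ½(0.000751315 + 5.68958e-05) = 0.000404105.
Integral + boundary = 0.00379669.
k=1: B_{2}/(2)! × [f^{(1)}(26) − f^{(1)}(11)] = 1/12 × (-6.56490e-06 − (-0.000204904)) = 1.65283e-05.
Running total after k=1: 0.00381322.
k=2: B_{4}/(4)! × [f^{(3)}(26) − f^{(3)}(11)] = −1/720 × (-1.94228e-07 − (-3.38684e-05)) = -4.67697e-08.
Running total after k=2: 0.00381317.
k=3: B_{6}/(6)! × [f^{(5)}(26) − f^{(5)}(11)] = 1/30240 × (-1.20674e-08 − (-1.17560e-05)) = 3.88357e-10.

S_3 ≈ 0.00381317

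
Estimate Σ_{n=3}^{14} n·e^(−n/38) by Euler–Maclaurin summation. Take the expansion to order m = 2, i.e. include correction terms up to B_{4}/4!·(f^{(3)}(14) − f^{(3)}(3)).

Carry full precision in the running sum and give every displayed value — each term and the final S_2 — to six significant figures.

The integral term ∫_3^14 x·e^(−x/38) dx = 72.6821.
½[f(3) + f(14)] = ½[2.77227 + 9.68556] = 6.22891.
Integral + boundary = 78.9111.
Order-1 term: 1/12 · (0.436943 − 0.851134) = -0.0345160.
Partial sum through k=1: 78.8765.
Order-2 term: −1/720 · (0.00126080 − 0.00186933) = 8.45180e-07.

S_2 ≈ 78.8765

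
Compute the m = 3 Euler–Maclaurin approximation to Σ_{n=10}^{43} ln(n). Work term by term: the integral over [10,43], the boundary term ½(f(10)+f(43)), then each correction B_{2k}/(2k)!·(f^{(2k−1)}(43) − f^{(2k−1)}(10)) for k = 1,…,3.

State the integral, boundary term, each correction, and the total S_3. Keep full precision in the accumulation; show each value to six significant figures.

S_3 ≈ 108.731

Integral: ∫_10^43 ln(x) dx = 105.706.
Endpoint term: (f(10) + f(43))/2 = (2.30259 + 3.76120)/2 = 3.03189.
Integral + boundary = 108.738.
Order-1 term: 1/12 · (0.0232558 − 0.100000) = -0.00639535.
After k=1: 108.731.
Order-2 term: −1/720 · (2.51550e-05 − 0.00200000) = 2.74284e-06.
After k=2: 108.731.
Order-3 term: 1/30240 · (1.63256e-07 − 0.000240000) = -7.93111e-09.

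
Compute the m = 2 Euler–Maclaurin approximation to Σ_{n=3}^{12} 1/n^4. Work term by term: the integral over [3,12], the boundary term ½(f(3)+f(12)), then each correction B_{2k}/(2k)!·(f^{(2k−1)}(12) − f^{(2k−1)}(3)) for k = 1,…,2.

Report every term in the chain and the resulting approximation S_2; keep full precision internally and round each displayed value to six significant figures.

The integral term ∫_3^12 1/x^4 dx = 0.0121528.
Boundary: ½(f(3) + f(12)) = ½(0.0123457 + 4.82253e-05) = 0.00619695.
Integral + boundary = 0.0183497.
k=1: B_{2}/(2)! × [f^{(1)}(12) − f^{(1)}(3)] = 1/12 × (-1.60751e-05 − (-0.0164609)) = 0.00137040.
After k=1: 0.0197201.
k=2: B_{4}/(4)! × [f^{(3)}(12) − f^{(3)}(3)] = −1/720 × (-3.34898e-06 − (-0.0548697)) = -7.62032e-05.

S_2 ≈ 0.0196439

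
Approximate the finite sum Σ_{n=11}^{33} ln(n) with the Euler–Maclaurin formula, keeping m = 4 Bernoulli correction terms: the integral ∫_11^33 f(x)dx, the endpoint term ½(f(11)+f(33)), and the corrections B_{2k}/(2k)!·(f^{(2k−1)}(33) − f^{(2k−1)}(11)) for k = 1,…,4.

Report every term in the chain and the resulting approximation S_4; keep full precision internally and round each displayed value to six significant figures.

S_4 ≈ 69.9501

Integral: ∫_11^33 ln(x) dx = 67.0079.
Endpoint term: (f(11) + f(33))/2 = (2.39790 + 3.49651)/2 = 2.94720.
Integral + boundary = 69.9551.
k=1: B_{2}/(2)! × [f^{(1)}(33) − f^{(1)}(11)] = 1/12 × (0.0303030 − 0.0909091) = -0.00505051.
Running total after k=1: 69.9501.
k=2: B_{4}/(4)! × [f^{(3)}(33) − f^{(3)}(11)] = −1/720 × (5.56529e-05 − 0.00150263) = 2.00969e-06.
Running total after k=2: 69.9501.
k=3: B_{6}/(6)! × [f^{(5)}(33) − f^{(5)}(11)] = 1/30240 × (6.13256e-07 − 0.000149021) = -4.90767e-09.
Running total after k=3: 69.9501.
k=4: B_{8}/(8)! × [f^{(7)}(33) − f^{(7)}(11)] = −1/1209600 × (1.68941e-08 − 3.69474e-05) = 3.05312e-11.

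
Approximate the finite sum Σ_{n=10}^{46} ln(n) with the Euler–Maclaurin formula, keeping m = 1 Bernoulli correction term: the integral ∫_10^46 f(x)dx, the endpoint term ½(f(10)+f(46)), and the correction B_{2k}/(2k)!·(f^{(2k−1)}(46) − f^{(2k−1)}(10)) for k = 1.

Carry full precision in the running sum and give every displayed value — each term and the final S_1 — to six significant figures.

∫_10^46 ln(x) dx evaluates to 117.092.
Endpoint term: (f(10) + f(46))/2 = (2.30259 + 3.82864)/2 = 3.06561.
So far: 120.157.
Correction k=1: B_{2}/2! · (f^{(1)}(46) − f^{(1)}(10)) = 1/12 · (0.0217391 − 0.100000) = -0.00652174.

S_1 ≈ 120.151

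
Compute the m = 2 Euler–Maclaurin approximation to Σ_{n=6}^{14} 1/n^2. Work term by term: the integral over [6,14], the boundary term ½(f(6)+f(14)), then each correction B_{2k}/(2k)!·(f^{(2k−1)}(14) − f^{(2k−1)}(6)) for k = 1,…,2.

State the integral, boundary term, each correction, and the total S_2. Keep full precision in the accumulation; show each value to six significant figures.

S_2 ≈ 0.112385

Integral: ∫_6^14 1/x^2 dx = 0.0952381.
Endpoint term: (f(6) + f(14))/2 = (0.0277778 + 0.00510204)/2 = 0.0164399.
Running total after boundary: 0.111678.
k=1: B_{2}/(2)! × [f^{(1)}(14) − f^{(1)}(6)] = 1/12 × (-0.000728863 − (-0.00925926)) = 0.000710866.
Partial sum through k=1: 0.112389.
k=2: B_{4}/(4)! × [f^{(3)}(14) − f^{(3)}(6)] = −1/720 × (-4.46243e-05 − (-0.00308642)) = -4.22472e-06.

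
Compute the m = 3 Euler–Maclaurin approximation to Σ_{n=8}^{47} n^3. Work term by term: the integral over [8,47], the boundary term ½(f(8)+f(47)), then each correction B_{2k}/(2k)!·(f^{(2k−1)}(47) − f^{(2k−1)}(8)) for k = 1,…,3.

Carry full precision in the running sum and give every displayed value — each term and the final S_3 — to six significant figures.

Integral: ∫_8^47 x^3 dx = 1.21890e+06.
Boundary: ½(f(8) + f(47)) = ½(512.000 + 103823) = 52167.5.
Running total after boundary: 1.27106e+06.
Correction k=1: B_{2}/2! · (f^{(1)}(47) − f^{(1)}(8)) = 1/12 · (6627.00 − 192.000) = 536.250.
After k=1: 1.27160e+06.
Correction k=2: B_{4}/4! · (f^{(3)}(47) − f^{(3)}(8)) = −1/720 · (6.00000 − 6.00000) = 0.00000.
After k=2: 1.27160e+06.
Correction k=3: B_{6}/6! · (f^{(5)}(47) − f^{(5)}(8)) = 1/30240 · (0.00000 − 0.00000) = 0.00000.

S_3 ≈ 1.27160e+06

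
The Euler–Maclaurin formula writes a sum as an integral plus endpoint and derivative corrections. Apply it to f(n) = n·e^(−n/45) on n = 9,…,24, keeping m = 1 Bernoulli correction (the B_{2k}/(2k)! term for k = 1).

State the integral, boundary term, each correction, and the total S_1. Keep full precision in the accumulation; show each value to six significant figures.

∫_9^24 x·e^(−x/45) dx evaluates to 167.979.
½[f(9) + f(24)] = ½[7.36858 + 14.0795] = 10.7240.
So far: 178.703.
Correction k=1: B_{2}/2! · (f^{(1)}(24) − f^{(1)}(9)) = 1/12 · (0.273768 − 0.654985) = -0.0317680.

S_1 ≈ 178.671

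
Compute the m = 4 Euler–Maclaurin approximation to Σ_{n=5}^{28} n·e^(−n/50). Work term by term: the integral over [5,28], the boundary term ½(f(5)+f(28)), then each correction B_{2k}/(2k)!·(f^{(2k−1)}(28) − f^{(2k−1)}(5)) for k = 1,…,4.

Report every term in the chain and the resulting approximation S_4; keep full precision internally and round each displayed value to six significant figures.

∫_5^28 x·e^(−x/50) dx evaluates to 260.588.
½[f(5) + f(28)] = ½[4.52419 + 15.9939] = 10.2590.
Running total after boundary: 270.847.
Correction k=1: B_{2}/2! · (f^{(1)}(28) − f^{(1)}(5)) = 1/12 · (0.251332 − 0.814354) = -0.0469185.
Running total after k=1: 270.800.
Correction k=2: B_{4}/4! · (f^{(3)}(28) − f^{(3)}(5)) = −1/720 · (0.000557500 − 0.00104961) = 6.83488e-07.
Running total after k=2: 270.800.
Correction k=3: B_{6}/6! · (f^{(5)}(28) − f^{(5)}(5)) = 1/30240 · (4.05787e-07 − 7.09393e-07) = -1.00399e-11.
Running total after k=3: 270.800.
Correction k=4: B_{8}/8! · (f^{(7)}(28) − f^{(7)}(5)) = −1/1209600 · (2.35430e-10 − 3.99576e-10) = 1.35703e-16.

S_4 ≈ 270.800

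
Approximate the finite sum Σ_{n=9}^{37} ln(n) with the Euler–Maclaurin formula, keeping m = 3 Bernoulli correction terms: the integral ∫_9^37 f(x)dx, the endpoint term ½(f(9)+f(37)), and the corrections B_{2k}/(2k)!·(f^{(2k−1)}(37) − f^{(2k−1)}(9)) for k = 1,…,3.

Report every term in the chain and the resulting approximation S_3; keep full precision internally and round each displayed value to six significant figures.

The integral term ∫_9^37 ln(x) dx = 85.8289.
Boundary: ½(f(9) + f(37)) = ½(2.19722 + 3.61092) = 2.90407.
Integral + boundary = 88.7330.
Correction k=1: B_{2}/2! · (f^{(1)}(37) − f^{(1)}(9)) = 1/12 · (0.0270270 − 0.111111) = -0.00700701.
After k=1: 88.7260.
Correction k=2: B_{4}/4! · (f^{(3)}(37) − f^{(3)}(9)) = −1/720 · (3.94843e-05 − 0.00274348) = 3.75556e-06.
After k=2: 88.7260.
Correction k=3: B_{6}/6! · (f^{(5)}(37) − f^{(5)}(9)) = 1/30240 · (3.46101e-07 − 0.000406442) = -1.34291e-08.

S_3 ≈ 88.7260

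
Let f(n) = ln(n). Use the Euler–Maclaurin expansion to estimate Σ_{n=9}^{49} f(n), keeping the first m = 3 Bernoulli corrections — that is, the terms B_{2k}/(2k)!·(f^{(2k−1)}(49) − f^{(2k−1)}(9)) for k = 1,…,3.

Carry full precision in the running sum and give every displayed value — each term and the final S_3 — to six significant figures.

∫_9^49 ln(x) dx evaluates to 130.924.
½[f(9) + f(49)] = ½[2.19722 + 3.89182] = 3.04452.
Integral + boundary = 133.969.
k=1: B_{2}/(2)! × [f^{(1)}(49) − f^{(1)}(9)] = 1/12 × (0.0204082 − 0.111111) = -0.00755858.
After k=1: 133.961.
k=2: B_{4}/(4)! × [f^{(3)}(49) − f^{(3)}(9)] = −1/720 × (1.69997e-05 − 0.00274348) = 3.78678e-06.
After k=2: 133.961.
k=3: B_{6}/(6)! × [f^{(5)}(49) − f^{(5)}(9)] = 1/30240 × (8.49632e-08 − 0.000406442) = -1.34377e-08.

S_3 ≈ 133.961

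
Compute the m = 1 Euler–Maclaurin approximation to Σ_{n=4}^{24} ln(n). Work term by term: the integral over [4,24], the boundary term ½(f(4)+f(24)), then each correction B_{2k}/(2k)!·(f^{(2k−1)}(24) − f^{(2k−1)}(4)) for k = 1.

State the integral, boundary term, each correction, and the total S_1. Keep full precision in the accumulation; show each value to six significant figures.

S_1 ≈ 52.9929

The integral term ∫_4^24 ln(x) dx = 50.7281.
½[f(4) + f(24)] = ½[1.38629 + 3.17805] = 2.28217.
Running total after boundary: 53.0103.
Order-1 term: 1/12 · (0.0416667 − 0.250000) = -0.0173611.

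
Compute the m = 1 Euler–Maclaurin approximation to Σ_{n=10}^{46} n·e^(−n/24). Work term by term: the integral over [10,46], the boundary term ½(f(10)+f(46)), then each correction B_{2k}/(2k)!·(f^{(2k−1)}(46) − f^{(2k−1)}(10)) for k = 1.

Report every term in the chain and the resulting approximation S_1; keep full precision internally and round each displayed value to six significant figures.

Integral: ∫_10^46 x·e^(−x/24) dx = 290.818.
Endpoint term: (f(10) + f(46))/2 = (6.59241 + 6.76644)/2 = 6.67942.
Running total after boundary: 297.498.
Correction k=1: B_{2}/2! · (f^{(1)}(46) − f^{(1)}(10)) = 1/12 · (-0.134838 − 0.384557) = -0.0432830.

S_1 ≈ 297.454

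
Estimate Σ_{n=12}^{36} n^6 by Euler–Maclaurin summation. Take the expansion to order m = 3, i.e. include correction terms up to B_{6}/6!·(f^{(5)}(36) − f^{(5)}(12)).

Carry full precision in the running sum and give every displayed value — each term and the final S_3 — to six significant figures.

Integral: ∫_12^36 x^6 dx = 1.11898e+10.
½[f(12) + f(36)] = ½[2.98598e+06 + 2.17678e+09] = 1.08988e+09.
So far: 1.22796e+10.
Order-1 term: 1/12 · (3.62797e+08 − 1.49299e+06) = 3.01087e+07.
Partial sum through k=1: 1.23098e+10.
Order-2 term: −1/720 · (5.59872e+06 − 207360) = -7488.00.
Partial sum through k=2: 1.23097e+10.
Order-3 term: 1/30240 · (25920.0 − 8640.00) = 0.571429.

S_3 ≈ 1.23097e+10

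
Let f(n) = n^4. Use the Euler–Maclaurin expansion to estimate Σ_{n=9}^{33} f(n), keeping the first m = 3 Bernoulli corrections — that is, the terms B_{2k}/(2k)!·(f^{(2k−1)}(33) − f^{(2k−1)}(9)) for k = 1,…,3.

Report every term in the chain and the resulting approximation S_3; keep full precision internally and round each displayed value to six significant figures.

The integral term ∫_9^33 x^4 dx = 7.81527e+06.
Endpoint term: (f(9) + f(33))/2 = (6561.00 + 1.18592e+06)/2 = 596241.
So far: 8.41151e+06.
k=1: B_{2}/(2)! × [f^{(1)}(33) − f^{(1)}(9)] = 1/12 × (143748 − 2916.00) = 11736.0.
Running total after k=1: 8.42325e+06.
k=2: B_{4}/(4)! × [f^{(3)}(33) − f^{(3)}(9)] = −1/720 × (792.000 − 216.000) = -0.800000.
Running total after k=2: 8.42324e+06.
k=3: B_{6}/(6)! × [f^{(5)}(33) − f^{(5)}(9)] = 1/30240 × (0.00000 − 0.00000) = 0.00000.

S_3 ≈ 8.42324e+06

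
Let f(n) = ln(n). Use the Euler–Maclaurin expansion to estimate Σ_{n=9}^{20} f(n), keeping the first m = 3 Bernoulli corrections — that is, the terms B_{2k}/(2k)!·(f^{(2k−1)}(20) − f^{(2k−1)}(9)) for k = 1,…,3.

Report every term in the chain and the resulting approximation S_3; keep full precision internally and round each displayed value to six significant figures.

S_3 ≈ 31.7310

∫_9^20 ln(x) dx evaluates to 29.1396.
½[f(9) + f(20)] = ½[2.19722 + 2.99573] = 2.59648.
Integral + boundary = 31.7361.
Correction k=1: B_{2}/2! · (f^{(1)}(20) − f^{(1)}(9)) = 1/12 · (0.0500000 − 0.111111) = -0.00509259.
Running total after k=1: 31.7310.
Correction k=2: B_{4}/4! · (f^{(3)}(20) − f^{(3)}(9)) = −1/720 · (0.000250000 − 0.00274348) = 3.46317e-06.
Running total after k=2: 31.7310.
Correction k=3: B_{6}/6! · (f^{(5)}(20) − f^{(5)}(9)) = 1/30240 · (7.50000e-06 − 0.000406442) = -1.31925e-08.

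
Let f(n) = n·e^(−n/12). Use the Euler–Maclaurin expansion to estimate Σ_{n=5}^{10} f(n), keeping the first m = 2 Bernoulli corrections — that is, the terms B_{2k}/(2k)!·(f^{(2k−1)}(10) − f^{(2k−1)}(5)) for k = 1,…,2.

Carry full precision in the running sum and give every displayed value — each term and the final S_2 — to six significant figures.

Integral: ∫_5^10 x·e^(−x/12) dx = 19.7512.
Endpoint term: (f(5) + f(10))/2 = (3.29620 + 4.34598)/2 = 3.82109.
Running total after boundary: 23.5723.
Correction k=1: B_{2}/2! · (f^{(1)}(10) − f^{(1)}(5)) = 1/12 · (0.0724330 − 0.384557) = -0.0260103.
Running total after k=1: 23.5462.
Correction k=2: B_{4}/4! · (f^{(3)}(10) − f^{(3)}(5)) = −1/720 · (0.00653909 − 0.0118267) = 7.34384e-06.

S_2 ≈ 23.5463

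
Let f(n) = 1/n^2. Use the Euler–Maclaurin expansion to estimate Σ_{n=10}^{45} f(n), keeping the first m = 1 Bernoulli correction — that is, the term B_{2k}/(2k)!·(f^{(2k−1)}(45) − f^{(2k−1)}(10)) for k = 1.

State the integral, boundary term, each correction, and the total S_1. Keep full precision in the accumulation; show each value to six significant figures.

The integral term ∫_10^45 1/x^2 dx = 0.0777778.
½[f(10) + f(45)] = ½[0.0100000 + 0.000493827] = 0.00524691.
Integral + boundary = 0.0830247.
Order-1 term: 1/12 · (-2.19479e-05 − (-0.00200000)) = 0.000164838.

S_1 ≈ 0.0831895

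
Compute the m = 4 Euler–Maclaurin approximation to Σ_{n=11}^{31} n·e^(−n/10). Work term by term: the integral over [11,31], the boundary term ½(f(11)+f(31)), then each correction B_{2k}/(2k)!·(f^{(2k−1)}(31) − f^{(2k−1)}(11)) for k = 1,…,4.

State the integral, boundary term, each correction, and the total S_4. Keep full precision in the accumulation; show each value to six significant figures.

∫_11^31 x·e^(−x/10) dx evaluates to 51.4328.
½[f(11) + f(31)] = ½[3.66158 + 1.39653] = 2.52905.
So far: 53.9618.
Correction k=1: B_{2}/2! · (f^{(1)}(31) − f^{(1)}(11)) = 1/12 · (-0.0946033 − (-0.0332871)) = -0.00510968.
Partial sum through k=1: 53.9567.
Correction k=2: B_{4}/4! · (f^{(3)}(31) − f^{(3)}(11)) = −1/720 · (-4.50492e-05 − 0.00632455) = 8.84667e-06.
Partial sum through k=2: 53.9567.
Correction k=3: B_{6}/6! · (f^{(5)}(31) − f^{(5)}(11)) = 1/30240 · (8.55935e-06 − 0.000129820) = -4.00993e-09.
Partial sum through k=3: 53.9567.
Correction k=4: B_{8}/8! · (f^{(7)}(31) − f^{(7)}(11)) = −1/1209600 · (1.75692e-07 − 1.96394e-06) = 1.47838e-12.

S_4 ≈ 53.9567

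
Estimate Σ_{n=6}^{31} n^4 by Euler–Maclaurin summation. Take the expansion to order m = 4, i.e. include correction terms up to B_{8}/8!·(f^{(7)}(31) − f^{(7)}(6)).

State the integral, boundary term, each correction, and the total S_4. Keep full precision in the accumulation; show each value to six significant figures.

∫_6^31 x^4 dx evaluates to 5.72428e+06.
Boundary: ½(f(6) + f(31)) = ½(1296.00 + 923521) = 462408.
Running total after boundary: 6.18668e+06.
Correction k=1: B_{2}/2! · (f^{(1)}(31) − f^{(1)}(6)) = 1/12 · (119164 − 864.000) = 9858.33.
After k=1: 6.19654e+06.
Correction k=2: B_{4}/4! · (f^{(3)}(31) − f^{(3)}(6)) = −1/720 · (744.000 − 144.000) = -0.833333.
After k=2: 6.19654e+06.
Correction k=3: B_{6}/6! · (f^{(5)}(31) − f^{(5)}(6)) = 1/30240 · (0.00000 − 0.00000) = 0.00000.
After k=3: 6.19654e+06.
Correction k=4: B_{8}/8! · (f^{(7)}(31) − f^{(7)}(6)) = −1/1209600 · (0.00000 − 0.00000) = 0.00000.

S_4 ≈ 6.19654e+06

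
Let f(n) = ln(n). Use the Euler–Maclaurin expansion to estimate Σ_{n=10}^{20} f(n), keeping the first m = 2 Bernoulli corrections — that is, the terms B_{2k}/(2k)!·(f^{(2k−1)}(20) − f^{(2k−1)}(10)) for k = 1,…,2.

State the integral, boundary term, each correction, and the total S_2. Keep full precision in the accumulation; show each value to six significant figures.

S_2 ≈ 29.5338

∫_10^20 ln(x) dx evaluates to 26.8888.
Endpoint term: (f(10) + f(20))/2 = (2.30259 + 2.99573)/2 = 2.64916.
Running total after boundary: 29.5380.
Correction k=1: B_{2}/2! · (f^{(1)}(20) − f^{(1)}(10)) = 1/12 · (0.0500000 − 0.100000) = -0.00416667.
Running total after k=1: 29.5338.
Correction k=2: B_{4}/4! · (f^{(3)}(20) − f^{(3)}(10)) = −1/720 · (0.000250000 − 0.00200000) = 2.43056e-06.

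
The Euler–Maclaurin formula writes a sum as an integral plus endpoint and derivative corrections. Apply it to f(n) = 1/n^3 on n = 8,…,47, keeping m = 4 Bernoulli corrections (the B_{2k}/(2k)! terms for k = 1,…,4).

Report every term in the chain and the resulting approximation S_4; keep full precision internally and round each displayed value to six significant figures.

S_4 ≈ 0.00862820

The integral term ∫_8^47 1/x^3 dx = 0.00758615.
Boundary: ½(f(8) + f(47)) = ½(0.00195312 + 9.63178e-06) = 0.000981378.
So far: 0.00856753.
k=1: B_{2}/(2)! × [f^{(1)}(47) − f^{(1)}(8)] = 1/12 × (-6.14794e-07 − (-0.000732422)) = 6.09839e-05.
Partial sum through k=1: 0.00862852.
k=2: B_{4}/(4)! × [f^{(3)}(47) − f^{(3)}(8)] = −1/720 × (-5.56627e-09 − (-0.000228882)) = -3.17884e-07.
Partial sum through k=2: 0.00862820.
k=3: B_{6}/(6)! × [f^{(5)}(47) − f^{(5)}(8)] = 1/30240 × (-1.05832e-10 − (-0.000150204)) = 4.96705e-09.
Partial sum through k=3: 0.00862820.
k=4: B_{8}/(8)! × [f^{(7)}(47) − f^{(7)}(8)] = −1/1209600 × (-3.44949e-12 − (-0.000168979)) = -1.39698e-10.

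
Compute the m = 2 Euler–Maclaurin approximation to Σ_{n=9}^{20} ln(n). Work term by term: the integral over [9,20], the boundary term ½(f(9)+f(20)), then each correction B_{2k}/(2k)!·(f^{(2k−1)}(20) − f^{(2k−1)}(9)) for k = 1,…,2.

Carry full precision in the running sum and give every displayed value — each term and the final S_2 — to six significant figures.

Integral: ∫_9^20 ln(x) dx = 29.1396.
½[f(9) + f(20)] = ½[2.19722 + 2.99573] = 2.59648.
So far: 31.7361.
k=1: B_{2}/(2)! × [f^{(1)}(20) − f^{(1)}(9)] = 1/12 × (0.0500000 − 0.111111) = -0.00509259.
Running total after k=1: 31.7310.
k=2: B_{4}/(4)! × [f^{(3)}(20) − f^{(3)}(9)] = −1/720 × (0.000250000 − 0.00274348) = 3.46317e-06.

S_2 ≈ 31.7310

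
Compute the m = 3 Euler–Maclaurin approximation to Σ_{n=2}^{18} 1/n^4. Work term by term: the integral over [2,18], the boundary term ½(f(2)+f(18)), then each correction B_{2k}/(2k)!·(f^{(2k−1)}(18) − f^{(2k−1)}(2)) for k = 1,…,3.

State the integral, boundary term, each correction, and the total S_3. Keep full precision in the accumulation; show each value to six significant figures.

Integral: ∫_2^18 1/x^4 dx = 0.0416095.
½[f(2) + f(18)] = ½[0.0625000 + 9.52599e-06] = 0.0312548.
Running total after boundary: 0.0728643.
k=1: B_{2}/(2)! × [f^{(1)}(18) − f^{(1)}(2)] = 1/12 × (-2.11689e-06 − (-0.125000)) = 0.0104165.
Partial sum through k=1: 0.0832808.
k=2: B_{4}/(4)! × [f^{(3)}(18) − f^{(3)}(2)] = −1/720 × (-1.96008e-07 − (-0.937500)) = -0.00130208.
Partial sum through k=2: 0.0819787.
k=3: B_{6}/(6)! × [f^{(5)}(18) − f^{(5)}(2)] = 1/30240 × (-3.38779e-08 − (-13.1250)) = 0.000434028.

S_3 ≈ 0.0824127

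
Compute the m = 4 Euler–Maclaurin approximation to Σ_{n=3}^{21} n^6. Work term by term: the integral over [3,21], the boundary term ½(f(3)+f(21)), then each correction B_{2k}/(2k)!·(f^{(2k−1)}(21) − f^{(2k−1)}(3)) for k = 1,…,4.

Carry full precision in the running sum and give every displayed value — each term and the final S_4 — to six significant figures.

The integral term ∫_3^21 x^6 dx = 2.57298e+08.
Endpoint term: (f(3) + f(21))/2 = (729.000 + 8.57661e+07)/2 = 4.28834e+07.
Running total after boundary: 3.00181e+08.
Order-1 term: 1/12 · (2.45046e+07 − 1458.00) = 2.04193e+06.
Partial sum through k=1: 3.02223e+08.
Order-2 term: −1/720 · (1.11132e+06 − 3240.00) = -1539.00.
Partial sum through k=2: 3.02222e+08.
Order-3 term: 1/30240 · (15120.0 − 2160.00) = 0.428571.
Partial sum through k=3: 3.02222e+08.
Order-4 term: −1/1209600 · (0.00000 − 0.00000) = 0.00000.

S_4 ≈ 3.02222e+08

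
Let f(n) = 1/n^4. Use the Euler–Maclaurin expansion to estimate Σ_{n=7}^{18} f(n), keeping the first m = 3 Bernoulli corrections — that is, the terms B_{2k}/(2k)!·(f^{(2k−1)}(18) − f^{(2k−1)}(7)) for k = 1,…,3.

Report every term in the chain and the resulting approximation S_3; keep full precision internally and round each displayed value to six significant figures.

S_3 ≈ 0.00114713

∫_7^18 1/x^4 dx evaluates to 0.000914661.
½[f(7) + f(18)] = ½[0.000416493 + 9.52599e-06] = 0.000213010.
So far: 0.00112767.
Order-1 term: 1/12 · (-2.11689e-06 − (-0.000237996)) = 1.96566e-05.
After k=1: 0.00114733.
Order-2 term: −1/720 · (-1.96008e-07 − (-0.000145712)) = -2.02105e-07.
After k=2: 0.00114713.
Order-3 term: 1/30240 · (-3.38779e-08 − (-0.000166528)) = 5.50575e-09.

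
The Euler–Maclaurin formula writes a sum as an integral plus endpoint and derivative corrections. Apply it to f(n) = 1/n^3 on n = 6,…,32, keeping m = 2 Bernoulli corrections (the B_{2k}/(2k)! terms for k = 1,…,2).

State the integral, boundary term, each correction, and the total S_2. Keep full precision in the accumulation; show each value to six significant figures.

S_2 ≈ 0.0159216

Integral: ∫_6^32 1/x^3 dx = 0.0134006.
½[f(6) + f(32)] = ½[0.00462963 + 3.05176e-05] = 0.00233007.
So far: 0.0157307.
Correction k=1: B_{2}/2! · (f^{(1)}(32) − f^{(1)}(6)) = 1/12 · (-2.86102e-06 − (-0.00231481)) = 0.000192663.
After k=1: 0.0159233.
Correction k=2: B_{4}/4! · (f^{(3)}(32) − f^{(3)}(6)) = −1/720 · (-5.58794e-08 − (-0.00128601)) = -1.78604e-06.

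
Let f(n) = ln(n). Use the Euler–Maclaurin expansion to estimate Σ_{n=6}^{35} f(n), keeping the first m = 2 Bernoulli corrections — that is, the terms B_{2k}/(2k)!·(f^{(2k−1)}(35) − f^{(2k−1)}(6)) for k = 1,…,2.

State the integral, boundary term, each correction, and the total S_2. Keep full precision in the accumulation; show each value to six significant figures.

∫_6^35 ln(x) dx evaluates to 84.6866.
½[f(6) + f(35)] = ½[1.79176 + 3.55535] = 2.67355.
Integral + boundary = 87.3602.
Order-1 term: 1/12 · (0.0285714 − 0.166667) = -0.0115079.
Partial sum through k=1: 87.3487.
Order-2 term: −1/720 · (4.66472e-05 − 0.00925926) = 1.27953e-05.

S_2 ≈ 87.3487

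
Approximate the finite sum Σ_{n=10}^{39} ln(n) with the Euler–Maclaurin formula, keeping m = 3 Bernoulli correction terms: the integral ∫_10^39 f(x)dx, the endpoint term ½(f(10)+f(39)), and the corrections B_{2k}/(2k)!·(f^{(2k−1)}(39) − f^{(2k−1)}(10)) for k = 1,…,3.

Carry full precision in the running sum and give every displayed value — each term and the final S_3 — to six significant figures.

∫_10^39 ln(x) dx evaluates to 90.8531.
½[f(10) + f(39)] = ½[2.30259 + 3.66356] = 2.98307.
Integral + boundary = 93.8361.
Order-1 term: 1/12 · (0.0256410 − 0.100000) = -0.00619658.
After k=1: 93.8299.
Order-2 term: −1/720 · (3.37160e-05 − 0.00200000) = 2.73095e-06.
After k=2: 93.8299.
Order-3 term: 1/30240 · (2.66004e-07 − 0.000240000) = -7.92771e-09.

S_3 ≈ 93.8299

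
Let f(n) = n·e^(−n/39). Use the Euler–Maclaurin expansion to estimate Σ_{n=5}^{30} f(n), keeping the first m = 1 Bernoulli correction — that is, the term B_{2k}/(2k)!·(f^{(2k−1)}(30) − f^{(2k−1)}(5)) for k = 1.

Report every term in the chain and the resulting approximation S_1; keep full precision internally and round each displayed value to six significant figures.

S_1 ≈ 271.686

The integral term ∫_5^30 x·e^(−x/39) dx = 262.592.
Boundary: ½(f(5) + f(30)) = ½(4.39836 + 13.9011) = 9.14972.
So far: 271.741.
k=1: B_{2}/(2)! × [f^{(1)}(30) − f^{(1)}(5)] = 1/12 × (0.106931 − 0.766894) = -0.0549969.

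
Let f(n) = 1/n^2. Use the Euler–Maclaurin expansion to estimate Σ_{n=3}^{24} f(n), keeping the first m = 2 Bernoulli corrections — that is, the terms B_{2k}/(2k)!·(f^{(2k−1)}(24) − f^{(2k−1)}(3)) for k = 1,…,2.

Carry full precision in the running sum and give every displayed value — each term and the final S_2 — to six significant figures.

S_2 ≈ 0.354114

Integral: ∫_3^24 1/x^2 dx = 0.291667.
Boundary: ½(f(3) + f(24)) = ½(0.111111 + 0.00173611) = 0.0564236.
So far: 0.348090.
k=1: B_{2}/(2)! × [f^{(1)}(24) − f^{(1)}(3)] = 1/12 × (-0.000144676 − (-0.0740741)) = 0.00616078.
Partial sum through k=1: 0.354251.
k=2: B_{4}/(4)! × [f^{(3)}(24) − f^{(3)}(3)] = −1/720 × (-3.01408e-06 − (-0.0987654)) = -0.000137170.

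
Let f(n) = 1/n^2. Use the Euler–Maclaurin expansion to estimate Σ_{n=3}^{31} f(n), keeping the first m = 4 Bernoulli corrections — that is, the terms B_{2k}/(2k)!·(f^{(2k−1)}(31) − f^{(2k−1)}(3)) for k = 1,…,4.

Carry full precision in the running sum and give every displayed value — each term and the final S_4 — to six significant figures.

The integral term ∫_3^31 1/x^2 dx = 0.301075.
Boundary: ½(f(3) + f(31)) = ½(0.111111 + 0.00104058) = 0.0560758.
Integral + boundary = 0.357151.
Order-1 term: 1/12 · (-6.71344e-05 − (-0.0740741)) = 0.00616724.
Partial sum through k=1: 0.363318.
Order-2 term: −1/720 · (-8.38306e-07 − (-0.0987654)) = -0.000137173.
Partial sum through k=2: 0.363181.
Order-3 term: 1/30240 · (-2.61698e-08 − (-0.329218)) = 1.08868e-05.
Partial sum through k=3: 0.363192.
Order-4 term: −1/1209600 · (-1.52498e-09 − (-2.04847)) = -1.69351e-06.

S_4 ≈ 0.363190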